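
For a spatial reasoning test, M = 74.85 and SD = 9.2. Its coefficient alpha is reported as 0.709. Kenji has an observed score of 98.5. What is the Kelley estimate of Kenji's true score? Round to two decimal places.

91.62

Weight the observed score by reliability and the mean by (1 − reliability): T̂ = 0.709·98.5 + 0.291·74.85 = 69.8365 + 21.78135 = 91.618.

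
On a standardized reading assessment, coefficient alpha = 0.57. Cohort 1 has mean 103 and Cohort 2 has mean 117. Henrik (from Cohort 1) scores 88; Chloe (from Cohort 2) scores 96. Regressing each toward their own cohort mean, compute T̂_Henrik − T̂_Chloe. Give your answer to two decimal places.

-10.58

T̂_Henrik = 0.57(88) + 0.43(103) = 94.4500
T̂_Chloe = 0.57(96) + 0.43(117) = 105.0300
Difference = 94.4500 − 105.0300 = -10.5800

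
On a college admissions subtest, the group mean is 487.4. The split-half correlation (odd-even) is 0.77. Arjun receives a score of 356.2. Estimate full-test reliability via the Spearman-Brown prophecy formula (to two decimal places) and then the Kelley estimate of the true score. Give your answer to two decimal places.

373.26

Spearman-Brown: ρ = 2r/(1 + r) = 2(0.77)/(1 + 0.77) = 1.540/1.77 = 0.8701 → 0.87
T̂ = 0.87(356.2) + 0.13(487.4) = 309.894 + 63.362 = 373.256 → 373.26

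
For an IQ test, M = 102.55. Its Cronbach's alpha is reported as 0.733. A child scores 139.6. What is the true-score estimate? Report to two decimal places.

T̂ = ρX + (1 − ρ)μ
  = 0.733 × 139.6 + 0.267 × 102.55
  = 102.3268 + 27.38085
  = 129.708
  ≈ 129.71

129.71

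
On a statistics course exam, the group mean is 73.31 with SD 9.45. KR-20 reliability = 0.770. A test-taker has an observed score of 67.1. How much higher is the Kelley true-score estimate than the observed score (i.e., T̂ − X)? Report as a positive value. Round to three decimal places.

T̂ = ρX + (1 − ρ)μ
  = 0.770 × 67.1 + 0.230 × 73.31
  = 51.6670 + 16.86130
  = 68.52830
  ≈ 68.5283
T̂ − X = 68.5283 − 67.1 = 1.4283 → 1.428

1.428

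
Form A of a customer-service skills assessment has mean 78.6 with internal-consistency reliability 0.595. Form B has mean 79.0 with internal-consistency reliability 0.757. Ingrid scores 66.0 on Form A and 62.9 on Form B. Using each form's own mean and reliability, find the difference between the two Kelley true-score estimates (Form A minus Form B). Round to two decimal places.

4.29

T̂_A = 0.595(66.0) + 0.405(78.6) = 71.1030
T̂_B = 0.757(62.9) + 0.243(79.0) = 66.8123
T̂_A − T̂_B = 4.2907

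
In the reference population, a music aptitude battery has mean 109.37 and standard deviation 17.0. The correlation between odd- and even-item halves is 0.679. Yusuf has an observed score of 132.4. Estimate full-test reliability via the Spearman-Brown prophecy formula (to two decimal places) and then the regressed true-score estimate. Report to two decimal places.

Spearman-Brown: ρ = 2r/(1 + r) = 2(0.679)/(1 + 0.679) = 1.3580/1.679 = 0.8088 → 0.81
Regress the observed score toward the mean by the unreliability: T̂ = 0.81·132.4 + 0.19·109.37 = 107.244 + 20.7803 = 128.024.

128.02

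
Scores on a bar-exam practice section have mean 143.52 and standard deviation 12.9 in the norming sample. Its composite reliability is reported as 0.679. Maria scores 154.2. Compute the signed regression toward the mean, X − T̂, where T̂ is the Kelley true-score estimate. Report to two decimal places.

T̂ = 0.679(154.2) + 0.321(143.52) = 104.7018 + 46.06992 = 150.7717 → 150.772
X − T̂ = 154.2 − 150.772 = 3.428 → 3.43

3.43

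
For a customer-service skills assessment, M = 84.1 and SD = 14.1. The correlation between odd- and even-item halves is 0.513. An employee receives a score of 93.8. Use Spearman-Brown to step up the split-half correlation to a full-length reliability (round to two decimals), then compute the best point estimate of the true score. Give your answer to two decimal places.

Spearman-Brown: ρ = 2r/(1 + r) = 2(0.513)/(1 + 0.513) = 1.0260/1.513 = 0.6781 → 0.68
Kelley's formula gives T̂ = 0.68·93.8 + 0.32·84.1 = 63.784 + 26.912 = 90.696.

90.70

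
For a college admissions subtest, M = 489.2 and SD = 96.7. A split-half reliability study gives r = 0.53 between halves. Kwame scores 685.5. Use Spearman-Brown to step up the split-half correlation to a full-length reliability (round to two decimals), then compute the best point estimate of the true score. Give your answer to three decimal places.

Spearman-Brown: ρ = 2r/(1 + r) = 2(0.53)/(1 + 0.53) = 1.060/1.53 = 0.6928 → 0.69
T̂ = ρX + (1 − ρ)μ
  = 0.69 × 685.5 + 0.31 × 489.2
  = 472.995 + 151.652
  = 624.6470
  ≈ 624.647

624.647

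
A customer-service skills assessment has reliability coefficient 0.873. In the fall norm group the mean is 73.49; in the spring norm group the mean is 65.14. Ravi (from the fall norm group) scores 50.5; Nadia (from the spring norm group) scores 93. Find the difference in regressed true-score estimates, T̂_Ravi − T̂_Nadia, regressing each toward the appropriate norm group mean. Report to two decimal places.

T̂_Ravi = 0.873(50.5) + 0.127(73.49) = 53.4197
T̂_Nadia = 0.873(93) + 0.127(65.14) = 89.4618
Difference = 53.4197 − 89.4618 = -36.0420

-36.04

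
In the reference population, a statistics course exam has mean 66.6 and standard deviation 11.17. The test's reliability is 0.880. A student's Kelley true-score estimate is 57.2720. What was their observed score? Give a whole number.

T̂ = ρX + (1 − ρ)μ  ⇒  X = (T̂ − (1 − ρ)μ) / ρ
X = (57.2720 − 0.120 × 66.6) / 0.880 = (57.2720 − 7.9920) / 0.880 = 49.2800 / 0.880 = 56.00

56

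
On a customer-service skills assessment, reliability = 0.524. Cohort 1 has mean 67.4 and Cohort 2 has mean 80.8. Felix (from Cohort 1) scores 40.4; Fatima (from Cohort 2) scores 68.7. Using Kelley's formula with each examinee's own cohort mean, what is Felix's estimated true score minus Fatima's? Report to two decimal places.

T̂_Felix = 0.524(40.4) + 0.476(67.4) = 53.2520
T̂_Fatima = 0.524(68.7) + 0.476(80.8) = 74.4596
Difference = 53.2520 − 74.4596 = -21.2076

-21.21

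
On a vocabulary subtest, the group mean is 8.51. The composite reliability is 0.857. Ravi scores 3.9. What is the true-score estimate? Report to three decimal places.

4.559

T̂ = ρX + (1 − ρ)μ
  = 0.857 × 3.9 + 0.143 × 8.51
  = 3.3423 + 1.21693
  = 4.5592
  ≈ 4.559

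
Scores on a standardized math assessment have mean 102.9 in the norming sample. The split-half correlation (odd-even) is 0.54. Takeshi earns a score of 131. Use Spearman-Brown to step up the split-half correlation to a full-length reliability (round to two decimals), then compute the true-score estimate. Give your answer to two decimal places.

Spearman-Brown: ρ = 2r/(1 + r) = 2(0.54)/(1 + 0.54) = 1.080/1.54 = 0.7013 → 0.70
T̂ = ρX + (1 − ρ)μ
  = 0.70 × 131 + 0.30 × 102.9
  = 91.70 + 30.870
  = 122.570
  ≈ 122.57

122.57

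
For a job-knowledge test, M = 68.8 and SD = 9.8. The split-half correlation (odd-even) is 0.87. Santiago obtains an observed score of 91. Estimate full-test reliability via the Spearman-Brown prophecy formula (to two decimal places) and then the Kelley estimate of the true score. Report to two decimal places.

89.45

Spearman-Brown: ρ = 2r/(1 + r) = 2(0.87)/(1 + 0.87) = 1.740/1.87 = 0.9305 → 0.93
Kelley's formula gives T̂ = 0.93·91 + 0.07·68.8 = 84.63 + 4.816 = 89.446.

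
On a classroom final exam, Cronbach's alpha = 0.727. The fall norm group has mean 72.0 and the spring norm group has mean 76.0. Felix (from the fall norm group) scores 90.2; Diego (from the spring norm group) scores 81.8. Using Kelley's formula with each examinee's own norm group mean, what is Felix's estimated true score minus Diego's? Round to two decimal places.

T̂_Felix = 0.727(90.2) + 0.273(72.0) = 85.2314
T̂_Diego = 0.727(81.8) + 0.273(76.0) = 80.2166
Difference = 85.2314 − 80.2166 = 5.0148

5.01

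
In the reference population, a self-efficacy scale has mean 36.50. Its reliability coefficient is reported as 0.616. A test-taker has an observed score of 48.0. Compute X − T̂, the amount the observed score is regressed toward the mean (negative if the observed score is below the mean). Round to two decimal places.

4.42

T̂ = ρX + (1 − ρ)μ
  = 0.616 × 48.0 + 0.384 × 36.50
  = 29.5680 + 14.01600
  = 43.5840
  ≈ 43.584
X − T̂ = 48.0 − 43.584 = 4.416 → 4.42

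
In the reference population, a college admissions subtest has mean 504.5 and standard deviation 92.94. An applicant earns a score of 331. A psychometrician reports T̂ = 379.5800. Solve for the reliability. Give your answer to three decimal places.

T̂ = ρX + (1 − ρ)μ  ⇒  T̂ − μ = ρ(X − μ)
ρ = (T̂ − μ)/(X − μ) = (379.5800 − 504.5) / (331 − 504.5) = -124.9200 / -173.5 = 0.72000

0.720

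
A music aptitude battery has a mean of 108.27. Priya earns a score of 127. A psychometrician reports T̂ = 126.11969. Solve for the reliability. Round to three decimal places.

T̂ = ρX + (1 − ρ)μ  ⇒  T̂ − μ = ρ(X − μ)
ρ = (T̂ − μ)/(X − μ) = (126.11969 − 108.27) / (127 − 108.27) = 17.84969 / 18.73 = 0.95300

0.953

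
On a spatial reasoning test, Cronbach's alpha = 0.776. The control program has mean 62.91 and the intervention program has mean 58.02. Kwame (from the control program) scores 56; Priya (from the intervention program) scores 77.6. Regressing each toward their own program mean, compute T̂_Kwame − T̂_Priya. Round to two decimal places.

T̂_Kwame = 0.776(56) + 0.224(62.91) = 57.5478
T̂_Priya = 0.776(77.6) + 0.224(58.02) = 73.2141
Difference = 57.5478 − 73.2141 = -15.6662

-15.67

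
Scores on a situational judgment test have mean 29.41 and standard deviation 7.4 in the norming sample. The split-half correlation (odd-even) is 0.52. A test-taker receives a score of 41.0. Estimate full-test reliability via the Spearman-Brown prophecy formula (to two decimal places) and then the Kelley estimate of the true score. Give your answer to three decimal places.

Spearman-Brown: ρ = 2r/(1 + r) = 2(0.52)/(1 + 0.52) = 1.040/1.52 = 0.6842 → 0.68
Regress the observed score toward the mean by the unreliability: T̂ = 0.68·41.0 + 0.32·29.41 = 27.880 + 9.4112 = 37.2912.

37.291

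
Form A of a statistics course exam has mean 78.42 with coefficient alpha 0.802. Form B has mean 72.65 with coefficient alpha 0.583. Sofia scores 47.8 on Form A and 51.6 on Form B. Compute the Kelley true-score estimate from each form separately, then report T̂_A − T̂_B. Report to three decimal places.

-6.515

T̂_A = 0.802(47.8) + 0.198(78.42) = 53.86276
T̂_B = 0.583(51.6) + 0.417(72.65) = 60.37785
T̂_A − T̂_B = -6.51509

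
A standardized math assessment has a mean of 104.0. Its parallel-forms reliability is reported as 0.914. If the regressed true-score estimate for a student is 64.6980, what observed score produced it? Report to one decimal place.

61.0

T̂ = ρX + (1 − ρ)μ  ⇒  X = (T̂ − (1 − ρ)μ) / ρ
X = (64.6980 − 0.086 × 104.0) / 0.914 = (64.6980 − 8.9440) / 0.914 = 55.7540 / 0.914 = 61.000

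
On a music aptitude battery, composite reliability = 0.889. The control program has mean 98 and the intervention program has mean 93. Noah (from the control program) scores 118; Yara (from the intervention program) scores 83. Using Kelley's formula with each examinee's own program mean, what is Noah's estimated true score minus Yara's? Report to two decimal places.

T̂_Noah = 0.889(118) + 0.111(98) = 115.7800
T̂_Yara = 0.889(83) + 0.111(93) = 84.1100
Difference = 115.7800 − 84.1100 = 31.6700

31.67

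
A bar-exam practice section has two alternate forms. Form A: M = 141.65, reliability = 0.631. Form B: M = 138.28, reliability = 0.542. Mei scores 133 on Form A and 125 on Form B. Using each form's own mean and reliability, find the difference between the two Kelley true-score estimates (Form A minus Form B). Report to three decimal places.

T̂_A = 0.631(133) + 0.369(141.65) = 136.19185
T̂_B = 0.542(125) + 0.458(138.28) = 131.08224
T̂_A − T̂_B = 5.10961

5.110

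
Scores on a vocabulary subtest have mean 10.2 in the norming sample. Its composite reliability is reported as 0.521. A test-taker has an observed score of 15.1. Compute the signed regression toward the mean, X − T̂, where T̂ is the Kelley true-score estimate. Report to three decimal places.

Regress the observed score toward the mean by the unreliability: T̂ = 0.521·15.1 + 0.479·10.2 = 7.8671 + 4.8858 = 12.75290.
X − T̂ = 15.1 − 12.7529 = 2.3471 → 2.347

2.347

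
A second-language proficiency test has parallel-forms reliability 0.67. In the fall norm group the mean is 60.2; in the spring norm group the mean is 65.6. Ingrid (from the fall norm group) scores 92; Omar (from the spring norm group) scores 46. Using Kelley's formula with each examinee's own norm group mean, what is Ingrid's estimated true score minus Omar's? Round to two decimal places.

29.04

T̂_Ingrid = 0.67(92) + 0.33(60.2) = 81.5060
T̂_Omar = 0.67(46) + 0.33(65.6) = 52.4680
Difference = 81.5060 − 52.4680 = 29.0380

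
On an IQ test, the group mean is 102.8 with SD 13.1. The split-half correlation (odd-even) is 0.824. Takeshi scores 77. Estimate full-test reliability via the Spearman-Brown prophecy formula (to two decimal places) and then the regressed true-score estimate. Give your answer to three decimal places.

Spearman-Brown: ρ = 2r/(1 + r) = 2(0.824)/(1 + 0.824) = 1.6480/1.824 = 0.9035 → 0.90
Kelley's formula gives T̂ = 0.90·77 + 0.10·102.8 = 69.30 + 10.280 = 79.5800.

79.580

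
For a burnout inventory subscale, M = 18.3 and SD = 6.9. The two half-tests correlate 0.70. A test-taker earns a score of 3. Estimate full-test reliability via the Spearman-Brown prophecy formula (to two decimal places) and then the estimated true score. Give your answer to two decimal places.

Spearman-Brown: ρ = 2r/(1 + r) = 2(0.70)/(1 + 0.70) = 1.400/1.70 = 0.8235 → 0.82
T̂ = 0.82(3) + 0.18(18.3) = 2.46 + 3.294 = 5.754 → 5.75

5.75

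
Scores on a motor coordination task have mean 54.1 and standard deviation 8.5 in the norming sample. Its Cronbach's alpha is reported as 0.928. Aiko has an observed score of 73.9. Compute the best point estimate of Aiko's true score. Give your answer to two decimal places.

72.47

T̂ = 0.928(73.9) + 0.072(54.1) = 68.5792 + 3.8952 = 72.474 → 72.47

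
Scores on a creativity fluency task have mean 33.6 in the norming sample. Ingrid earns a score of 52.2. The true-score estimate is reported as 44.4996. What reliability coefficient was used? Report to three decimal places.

0.586

T̂ = ρX + (1 − ρ)μ  ⇒  T̂ − μ = ρ(X − μ)
ρ = (T̂ − μ)/(X − μ) = (44.4996 − 33.6) / (52.2 − 33.6) = 10.8996 / 18.6 = 0.58600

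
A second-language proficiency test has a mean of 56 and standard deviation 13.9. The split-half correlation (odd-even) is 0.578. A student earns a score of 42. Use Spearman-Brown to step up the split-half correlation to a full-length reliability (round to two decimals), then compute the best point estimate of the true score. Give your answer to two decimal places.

45.78

Spearman-Brown: ρ = 2r/(1 + r) = 2(0.578)/(1 + 0.578) = 1.1560/1.578 = 0.7326 → 0.73
T̂ = ρX + (1 − ρ)μ
  = 0.73 × 42 + 0.27 × 56
  = 30.66 + 15.12
  = 45.780
  ≈ 45.78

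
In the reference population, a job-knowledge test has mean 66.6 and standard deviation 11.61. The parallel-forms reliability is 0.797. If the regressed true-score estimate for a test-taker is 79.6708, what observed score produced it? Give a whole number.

T̂ = ρX + (1 − ρ)μ  ⇒  X = (T̂ − (1 − ρ)μ) / ρ
X = (79.6708 − 0.203 × 66.6) / 0.797 = (79.6708 − 13.5198) / 0.797 = 66.1510 / 0.797 = 83.00

83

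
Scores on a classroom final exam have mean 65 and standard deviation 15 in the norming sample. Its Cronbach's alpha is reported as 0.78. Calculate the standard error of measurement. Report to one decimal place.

SEM = SD · √(1 − ρ) = 15 × √0.22 = 15 × 0.4690 = 7.036

7.0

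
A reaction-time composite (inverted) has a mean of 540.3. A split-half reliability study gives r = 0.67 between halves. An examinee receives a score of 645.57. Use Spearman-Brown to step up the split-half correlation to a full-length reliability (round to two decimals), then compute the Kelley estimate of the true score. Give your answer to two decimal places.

624.52

Spearman-Brown: ρ = 2r/(1 + r) = 2(0.67)/(1 + 0.67) = 1.340/1.67 = 0.8024 → 0.80
T̂ = ρX + (1 − ρ)μ
  = 0.80 × 645.57 + 0.20 × 540.3
  = 516.4560 + 108.060
  = 624.516
  ≈ 624.52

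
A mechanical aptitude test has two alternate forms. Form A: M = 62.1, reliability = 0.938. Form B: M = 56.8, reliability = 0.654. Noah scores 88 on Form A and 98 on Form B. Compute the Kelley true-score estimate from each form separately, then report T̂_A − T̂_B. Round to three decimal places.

2.649

T̂_A = 0.938(88) + 0.062(62.1) = 86.39420
T̂_B = 0.654(98) + 0.346(56.8) = 83.74480
T̂_A − T̂_B = 2.64940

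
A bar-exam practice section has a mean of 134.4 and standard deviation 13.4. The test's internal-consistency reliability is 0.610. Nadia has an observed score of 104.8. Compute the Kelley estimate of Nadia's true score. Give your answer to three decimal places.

T̂ = ρX + (1 − ρ)μ
  = 0.610 × 104.8 + 0.390 × 134.4
  = 63.9280 + 52.4160
  = 116.3440
  ≈ 116.344

116.344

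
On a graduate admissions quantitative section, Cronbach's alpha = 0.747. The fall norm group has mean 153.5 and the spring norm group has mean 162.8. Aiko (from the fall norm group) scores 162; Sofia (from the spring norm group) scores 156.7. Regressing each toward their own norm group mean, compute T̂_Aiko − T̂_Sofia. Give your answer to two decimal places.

1.61

T̂_Aiko = 0.747(162) + 0.253(153.5) = 159.8495
T̂_Sofia = 0.747(156.7) + 0.253(162.8) = 158.2433
Difference = 159.8495 − 158.2433 = 1.6062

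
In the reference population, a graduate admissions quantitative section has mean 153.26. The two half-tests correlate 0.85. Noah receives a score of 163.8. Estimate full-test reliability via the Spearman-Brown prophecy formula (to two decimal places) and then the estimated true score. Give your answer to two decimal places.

162.96

Spearman-Brown: ρ = 2r/(1 + r) = 2(0.85)/(1 + 0.85) = 1.700/1.85 = 0.9189 → 0.92
T̂ = ρX + (1 − ρ)μ
  = 0.92 × 163.8 + 0.08 × 153.26
  = 150.696 + 12.2608
  = 162.957
  ≈ 162.96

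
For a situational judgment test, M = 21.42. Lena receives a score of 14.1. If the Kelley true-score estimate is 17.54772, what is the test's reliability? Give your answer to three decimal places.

T̂ = ρX + (1 − ρ)μ  ⇒  T̂ − μ = ρ(X − μ)
ρ = (T̂ − μ)/(X − μ) = (17.54772 − 21.42) / (14.1 − 21.42) = -3.87228 / -7.32 = 0.52900

0.529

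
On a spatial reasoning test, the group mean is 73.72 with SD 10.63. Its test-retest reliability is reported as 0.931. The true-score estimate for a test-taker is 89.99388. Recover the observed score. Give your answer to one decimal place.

91.2

T̂ = ρX + (1 − ρ)μ  ⇒  X = (T̂ − (1 − ρ)μ) / ρ
X = (89.99388 − 0.069 × 73.72) / 0.931 = (89.99388 − 5.08668) / 0.931 = 84.90720 / 0.931 = 91.200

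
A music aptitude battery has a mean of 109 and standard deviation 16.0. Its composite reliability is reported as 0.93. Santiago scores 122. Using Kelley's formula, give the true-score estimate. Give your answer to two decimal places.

121.09

Regress the observed score toward the mean by the unreliability: T̂ = 0.93·122 + 0.07·109 = 113.46 + 7.63 = 121.090.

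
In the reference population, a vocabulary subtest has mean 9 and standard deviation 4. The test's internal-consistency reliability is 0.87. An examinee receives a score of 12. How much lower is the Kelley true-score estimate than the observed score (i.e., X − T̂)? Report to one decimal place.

T̂ = ρX + (1 − ρ)μ
  = 0.87 × 12 + 0.13 × 9
  = 10.44 + 1.17
  = 11.610
  ≈ 11.61
X − T̂ = 12 − 11.61 = 0.39 → 0.4

0.4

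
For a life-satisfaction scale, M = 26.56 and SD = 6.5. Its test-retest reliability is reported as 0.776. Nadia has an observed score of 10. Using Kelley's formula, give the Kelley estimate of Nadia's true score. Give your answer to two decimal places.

T̂ = 0.776(10) + 0.224(26.56) = 7.760 + 5.94944 = 13.709 → 13.71

13.71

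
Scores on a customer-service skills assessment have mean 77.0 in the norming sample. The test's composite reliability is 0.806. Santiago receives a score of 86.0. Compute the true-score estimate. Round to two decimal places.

84.25

T̂ = ρX + (1 − ρ)μ
  = 0.806 × 86.0 + 0.194 × 77.0
  = 69.3160 + 14.9380
  = 84.254
  ≈ 84.25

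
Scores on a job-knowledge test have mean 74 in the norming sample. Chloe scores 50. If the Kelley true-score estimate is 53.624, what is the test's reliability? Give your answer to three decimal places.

0.849

T̂ = ρX + (1 − ρ)μ  ⇒  T̂ − μ = ρ(X − μ)
ρ = (T̂ − μ)/(X − μ) = (53.624 − 74) / (50 − 74) = -20.376 / -24.0 = 0.84900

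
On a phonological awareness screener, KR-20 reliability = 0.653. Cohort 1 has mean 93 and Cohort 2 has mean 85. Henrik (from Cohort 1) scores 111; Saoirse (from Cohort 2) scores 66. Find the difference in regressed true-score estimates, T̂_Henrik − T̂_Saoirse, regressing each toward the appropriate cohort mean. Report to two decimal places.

32.16

T̂_Henrik = 0.653(111) + 0.347(93) = 104.7540
T̂_Saoirse = 0.653(66) + 0.347(85) = 72.5930
Difference = 104.7540 − 72.5930 = 32.1610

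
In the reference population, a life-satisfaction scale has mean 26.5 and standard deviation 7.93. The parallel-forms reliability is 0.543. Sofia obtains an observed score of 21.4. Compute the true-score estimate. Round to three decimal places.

Kelley's formula gives T̂ = 0.543·21.4 + 0.457·26.5 = 11.6202 + 12.1105 = 23.7307.

23.731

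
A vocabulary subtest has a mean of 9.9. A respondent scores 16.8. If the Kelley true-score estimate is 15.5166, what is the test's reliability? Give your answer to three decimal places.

T̂ = ρX + (1 − ρ)μ  ⇒  T̂ − μ = ρ(X − μ)
ρ = (T̂ − μ)/(X − μ) = (15.5166 − 9.9) / (16.8 − 9.9) = 5.6166 / 6.9 = 0.81400

0.814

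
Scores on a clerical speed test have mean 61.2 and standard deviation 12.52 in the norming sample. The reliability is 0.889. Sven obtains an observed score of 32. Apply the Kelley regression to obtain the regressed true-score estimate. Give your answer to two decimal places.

Weight the observed score by reliability and the mean by (1 − reliability): T̂ = 0.889·32 + 0.111·61.2 = 28.448 + 6.7932 = 35.241.

35.24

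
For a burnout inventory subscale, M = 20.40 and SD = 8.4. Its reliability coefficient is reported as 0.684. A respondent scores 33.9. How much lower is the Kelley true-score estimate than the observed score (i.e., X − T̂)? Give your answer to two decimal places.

T̂ = ρX + (1 − ρ)μ
  = 0.684 × 33.9 + 0.316 × 20.40
  = 23.1876 + 6.44640
  = 29.6340
  ≈ 29.634
X − T̂ = 33.9 − 29.634 = 4.266 → 4.27

4.27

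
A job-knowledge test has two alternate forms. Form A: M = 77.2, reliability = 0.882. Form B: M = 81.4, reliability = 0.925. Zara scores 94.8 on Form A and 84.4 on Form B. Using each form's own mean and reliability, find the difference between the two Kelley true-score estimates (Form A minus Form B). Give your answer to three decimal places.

T̂_A = 0.882(94.8) + 0.118(77.2) = 92.72320
T̂_B = 0.925(84.4) + 0.075(81.4) = 84.17500
T̂_A − T̂_B = 8.54820

8.548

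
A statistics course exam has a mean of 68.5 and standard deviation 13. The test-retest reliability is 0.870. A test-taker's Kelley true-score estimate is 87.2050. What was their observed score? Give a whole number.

T̂ = ρX + (1 − ρ)μ  ⇒  X = (T̂ − (1 − ρ)μ) / ρ
X = (87.2050 − 0.130 × 68.5) / 0.870 = (87.2050 − 8.9050) / 0.870 = 78.3000 / 0.870 = 90.00

90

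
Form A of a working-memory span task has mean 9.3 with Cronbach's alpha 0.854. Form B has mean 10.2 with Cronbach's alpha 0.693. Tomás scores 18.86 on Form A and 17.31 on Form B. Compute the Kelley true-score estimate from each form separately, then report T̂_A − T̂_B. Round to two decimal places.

2.34

T̂_A = 0.854(18.86) + 0.146(9.3) = 17.4642
T̂_B = 0.693(17.31) + 0.307(10.2) = 15.1272
T̂_A − T̂_B = 2.3370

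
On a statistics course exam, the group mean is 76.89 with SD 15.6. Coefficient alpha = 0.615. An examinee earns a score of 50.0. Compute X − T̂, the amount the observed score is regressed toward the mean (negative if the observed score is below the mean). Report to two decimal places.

Regress the observed score toward the mean by the unreliability: T̂ = 0.615·50.0 + 0.385·76.89 = 30.7500 + 29.60265 = 60.3526.
X − T̂ = 50.0 − 60.353 = -10.353 → -10.35

-10.35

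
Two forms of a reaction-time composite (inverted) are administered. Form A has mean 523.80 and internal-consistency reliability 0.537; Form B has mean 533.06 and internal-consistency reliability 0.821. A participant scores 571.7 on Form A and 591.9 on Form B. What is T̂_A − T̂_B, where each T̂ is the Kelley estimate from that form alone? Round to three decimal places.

T̂_A = 0.537(571.7) + 0.463(523.80) = 549.52230
T̂_B = 0.821(591.9) + 0.179(533.06) = 581.36764
T̂_A − T̂_B = -31.84534

-31.845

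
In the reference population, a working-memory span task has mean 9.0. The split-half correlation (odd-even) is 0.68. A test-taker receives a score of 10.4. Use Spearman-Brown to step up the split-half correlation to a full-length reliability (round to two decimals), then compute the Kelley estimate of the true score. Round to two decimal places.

10.13

Spearman-Brown: ρ = 2r/(1 + r) = 2(0.68)/(1 + 0.68) = 1.360/1.68 = 0.8095 → 0.81
Regress the observed score toward the mean by the unreliability: T̂ = 0.81·10.4 + 0.19·9.0 = 8.424 + 1.710 = 10.134.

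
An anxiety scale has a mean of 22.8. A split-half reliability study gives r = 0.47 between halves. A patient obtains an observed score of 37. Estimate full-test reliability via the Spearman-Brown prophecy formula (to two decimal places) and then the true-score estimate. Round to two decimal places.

Spearman-Brown: ρ = 2r/(1 + r) = 2(0.47)/(1 + 0.47) = 0.940/1.47 = 0.6395 → 0.64
T̂ = 0.64(37) + 0.36(22.8) = 23.68 + 8.208 = 31.888 → 31.89

31.89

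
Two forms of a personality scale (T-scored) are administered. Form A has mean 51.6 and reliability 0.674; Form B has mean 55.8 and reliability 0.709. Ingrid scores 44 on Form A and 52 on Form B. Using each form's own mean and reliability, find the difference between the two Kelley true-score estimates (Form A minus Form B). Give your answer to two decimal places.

T̂_A = 0.674(44) + 0.326(51.6) = 46.4776
T̂_B = 0.709(52) + 0.291(55.8) = 53.1058
T̂_A − T̂_B = -6.6282

-6.63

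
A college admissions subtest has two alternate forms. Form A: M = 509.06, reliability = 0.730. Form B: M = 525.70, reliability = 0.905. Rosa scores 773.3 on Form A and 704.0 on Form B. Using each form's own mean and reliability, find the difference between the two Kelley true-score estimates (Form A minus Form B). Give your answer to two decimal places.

T̂_A = 0.730(773.3) + 0.270(509.06) = 701.9552
T̂_B = 0.905(704.0) + 0.095(525.70) = 687.0615
T̂_A − T̂_B = 14.8937

14.89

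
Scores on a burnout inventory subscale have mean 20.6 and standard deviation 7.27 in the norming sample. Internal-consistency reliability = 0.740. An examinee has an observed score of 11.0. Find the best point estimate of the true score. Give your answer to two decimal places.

T̂ = ρX + (1 − ρ)μ
  = 0.740 × 11.0 + 0.260 × 20.6
  = 8.1400 + 5.3560
  = 13.496
  ≈ 13.50

13.50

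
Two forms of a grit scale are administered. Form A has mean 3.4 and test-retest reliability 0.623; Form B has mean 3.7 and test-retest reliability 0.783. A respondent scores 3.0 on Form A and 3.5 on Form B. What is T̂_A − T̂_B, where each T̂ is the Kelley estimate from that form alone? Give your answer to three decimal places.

T̂_A = 0.623(3.0) + 0.377(3.4) = 3.15080
T̂_B = 0.783(3.5) + 0.217(3.7) = 3.54340
T̂_A − T̂_B = -0.39260

-0.393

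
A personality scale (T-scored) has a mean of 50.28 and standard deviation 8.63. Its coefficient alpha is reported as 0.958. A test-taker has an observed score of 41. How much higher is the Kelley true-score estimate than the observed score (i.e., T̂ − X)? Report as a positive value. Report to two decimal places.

Regress the observed score toward the mean by the unreliability: T̂ = 0.958·41 + 0.042·50.28 = 39.278 + 2.11176 = 41.3898.
T̂ − X = 41.390 − 41 = 0.390 → 0.39

0.39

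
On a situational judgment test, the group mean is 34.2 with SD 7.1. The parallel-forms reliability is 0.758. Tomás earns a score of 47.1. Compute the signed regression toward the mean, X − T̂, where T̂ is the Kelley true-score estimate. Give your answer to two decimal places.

3.12

Regress the observed score toward the mean by the unreliability: T̂ = 0.758·47.1 + 0.242·34.2 = 35.7018 + 8.2764 = 43.9782.
X − T̂ = 47.1 − 43.978 = 3.122 → 3.12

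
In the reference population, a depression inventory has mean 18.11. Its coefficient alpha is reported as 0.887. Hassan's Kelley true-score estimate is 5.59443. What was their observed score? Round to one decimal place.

4.0

T̂ = ρX + (1 − ρ)μ  ⇒  X = (T̂ − (1 − ρ)μ) / ρ
X = (5.59443 − 0.113 × 18.11) / 0.887 = (5.59443 − 2.04643) / 0.887 = 3.54800 / 0.887 = 4.000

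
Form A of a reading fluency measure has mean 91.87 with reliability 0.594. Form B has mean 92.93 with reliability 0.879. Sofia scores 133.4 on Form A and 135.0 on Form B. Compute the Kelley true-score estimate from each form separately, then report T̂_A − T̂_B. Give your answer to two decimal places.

T̂_A = 0.594(133.4) + 0.406(91.87) = 116.5388
T̂_B = 0.879(135.0) + 0.121(92.93) = 129.9095
T̂_A − T̂_B = -13.3707

-13.37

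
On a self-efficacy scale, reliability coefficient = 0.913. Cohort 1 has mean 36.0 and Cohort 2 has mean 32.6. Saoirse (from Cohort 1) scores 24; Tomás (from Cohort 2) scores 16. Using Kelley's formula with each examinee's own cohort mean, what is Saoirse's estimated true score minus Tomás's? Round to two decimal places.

T̂_Saoirse = 0.913(24) + 0.087(36.0) = 25.0440
T̂_Tomás = 0.913(16) + 0.087(32.6) = 17.4442
Difference = 25.0440 − 17.4442 = 7.5998

7.60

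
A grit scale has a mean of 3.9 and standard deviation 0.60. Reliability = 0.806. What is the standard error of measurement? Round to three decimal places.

SEM = SD · √(1 − ρ) = 0.60 × √0.194 = 0.60 × 0.4405 = 0.2643

0.264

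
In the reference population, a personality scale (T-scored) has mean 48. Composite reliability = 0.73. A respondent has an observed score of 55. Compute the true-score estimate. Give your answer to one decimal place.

53.1

T̂ = ρX + (1 − ρ)μ
  = 0.73 × 55 + 0.27 × 48
  = 40.15 + 12.96
  = 53.11
  ≈ 53.1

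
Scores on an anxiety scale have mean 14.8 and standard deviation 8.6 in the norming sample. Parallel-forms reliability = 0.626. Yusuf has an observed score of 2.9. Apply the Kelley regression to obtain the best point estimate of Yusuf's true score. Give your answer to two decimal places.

T̂ = 0.626(2.9) + 0.374(14.8) = 1.8154 + 5.5352 = 7.351 → 7.35

7.35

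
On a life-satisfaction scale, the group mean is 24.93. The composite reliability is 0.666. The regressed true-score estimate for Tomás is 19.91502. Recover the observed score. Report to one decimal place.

17.4

T̂ = ρX + (1 − ρ)μ  ⇒  X = (T̂ − (1 − ρ)μ) / ρ
X = (19.91502 − 0.334 × 24.93) / 0.666 = (19.91502 − 8.32662) / 0.666 = 11.58840 / 0.666 = 17.400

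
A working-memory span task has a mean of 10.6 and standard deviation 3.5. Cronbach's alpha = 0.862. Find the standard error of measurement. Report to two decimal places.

SEM = SD · √(1 − ρ) = 3.5 × √0.138 = 3.5 × 0.3715 = 1.300

1.30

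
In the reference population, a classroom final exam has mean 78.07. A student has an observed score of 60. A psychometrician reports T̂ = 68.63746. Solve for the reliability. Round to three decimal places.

0.522

T̂ = ρX + (1 − ρ)μ  ⇒  T̂ − μ = ρ(X − μ)
ρ = (T̂ − μ)/(X − μ) = (68.63746 − 78.07) / (60 − 78.07) = -9.43254 / -18.07 = 0.52200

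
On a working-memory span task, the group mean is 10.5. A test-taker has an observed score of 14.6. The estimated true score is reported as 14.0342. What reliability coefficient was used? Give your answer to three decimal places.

T̂ = ρX + (1 − ρ)μ  ⇒  T̂ − μ = ρ(X − μ)
ρ = (T̂ − μ)/(X − μ) = (14.0342 − 10.5) / (14.6 − 10.5) = 3.5342 / 4.1 = 0.86200

0.862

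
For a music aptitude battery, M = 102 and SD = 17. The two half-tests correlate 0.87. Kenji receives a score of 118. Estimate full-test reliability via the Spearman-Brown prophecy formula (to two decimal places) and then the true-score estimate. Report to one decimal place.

Spearman-Brown: ρ = 2r/(1 + r) = 2(0.87)/(1 + 0.87) = 1.740/1.87 = 0.9305 → 0.93
T̂ = ρX + (1 − ρ)μ
  = 0.93 × 118 + 0.07 × 102
  = 109.74 + 7.14
  = 116.88
  ≈ 116.9

116.9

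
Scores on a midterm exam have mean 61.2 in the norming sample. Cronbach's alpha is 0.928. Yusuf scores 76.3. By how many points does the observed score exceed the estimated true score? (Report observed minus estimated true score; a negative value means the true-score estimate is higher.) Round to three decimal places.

Kelley's formula gives T̂ = 0.928·76.3 + 0.072·61.2 = 70.8064 + 4.4064 = 75.21280.
X − T̂ = 76.3 − 75.2128 = 1.0872 → 1.087

1.087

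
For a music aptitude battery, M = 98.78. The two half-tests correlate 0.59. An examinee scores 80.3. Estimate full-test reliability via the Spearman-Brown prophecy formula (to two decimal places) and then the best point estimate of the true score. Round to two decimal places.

Spearman-Brown: ρ = 2r/(1 + r) = 2(0.59)/(1 + 0.59) = 1.180/1.59 = 0.7421 → 0.74
T̂ = 0.74(80.3) + 0.26(98.78) = 59.422 + 25.6828 = 85.105 → 85.10

85.10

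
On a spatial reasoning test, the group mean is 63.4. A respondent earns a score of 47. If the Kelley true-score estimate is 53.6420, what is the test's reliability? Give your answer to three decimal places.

T̂ = ρX + (1 − ρ)μ  ⇒  T̂ − μ = ρ(X − μ)
ρ = (T̂ − μ)/(X − μ) = (53.6420 − 63.4) / (47 − 63.4) = -9.7580 / -16.4 = 0.59500

0.595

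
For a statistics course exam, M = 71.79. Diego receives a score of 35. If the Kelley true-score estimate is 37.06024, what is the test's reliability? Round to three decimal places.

T̂ = ρX + (1 − ρ)μ  ⇒  T̂ − μ = ρ(X − μ)
ρ = (T̂ − μ)/(X − μ) = (37.06024 − 71.79) / (35 − 71.79) = -34.72976 / -36.79 = 0.94400

0.944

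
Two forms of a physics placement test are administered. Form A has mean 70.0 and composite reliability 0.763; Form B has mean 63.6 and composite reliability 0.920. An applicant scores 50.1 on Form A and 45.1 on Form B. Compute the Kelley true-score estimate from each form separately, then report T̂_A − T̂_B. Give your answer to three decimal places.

8.236

T̂_A = 0.763(50.1) + 0.237(70.0) = 54.81630
T̂_B = 0.920(45.1) + 0.080(63.6) = 46.58000
T̂_A − T̂_B = 8.23630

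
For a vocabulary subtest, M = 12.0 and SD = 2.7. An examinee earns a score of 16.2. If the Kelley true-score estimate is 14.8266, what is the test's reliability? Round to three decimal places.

0.673

T̂ = ρX + (1 − ρ)μ  ⇒  T̂ − μ = ρ(X − μ)
ρ = (T̂ − μ)/(X − μ) = (14.8266 − 12.0) / (16.2 − 12.0) = 2.8266 / 4.2 = 0.67300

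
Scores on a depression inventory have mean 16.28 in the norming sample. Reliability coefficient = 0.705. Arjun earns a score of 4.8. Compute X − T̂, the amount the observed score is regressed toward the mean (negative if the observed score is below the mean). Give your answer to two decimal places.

-3.39

Weight the observed score by reliability and the mean by (1 − reliability): T̂ = 0.705·4.8 + 0.295·16.28 = 3.3840 + 4.80260 = 8.1866.
X − T̂ = 4.8 − 8.187 = -3.387 → -3.39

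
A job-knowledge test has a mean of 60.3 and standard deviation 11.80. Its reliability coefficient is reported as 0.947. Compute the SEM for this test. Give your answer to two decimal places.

2.72

SEM = SD · √(1 − ρ) = 11.80 × √0.053 = 11.80 × 0.2302 = 2.717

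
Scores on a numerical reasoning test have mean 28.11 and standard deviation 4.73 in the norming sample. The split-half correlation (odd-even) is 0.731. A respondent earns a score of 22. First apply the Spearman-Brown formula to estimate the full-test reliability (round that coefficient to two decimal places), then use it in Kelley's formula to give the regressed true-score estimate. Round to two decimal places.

Spearman-Brown: ρ = 2r/(1 + r) = 2(0.731)/(1 + 0.731) = 1.4620/1.731 = 0.8446 → 0.84
T̂ = 0.84(22) + 0.16(28.11) = 18.48 + 4.4976 = 22.978 → 22.98

22.98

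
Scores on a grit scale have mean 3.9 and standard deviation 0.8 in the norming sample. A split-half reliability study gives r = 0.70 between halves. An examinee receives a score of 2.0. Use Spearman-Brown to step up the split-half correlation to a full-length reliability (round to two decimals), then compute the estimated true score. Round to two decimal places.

2.34

Spearman-Brown: ρ = 2r/(1 + r) = 2(0.70)/(1 + 0.70) = 1.400/1.70 = 0.8235 → 0.82
T̂ = ρX + (1 − ρ)μ
  = 0.82 × 2.0 + 0.18 × 3.9
  = 1.640 + 0.702
  = 2.342
  ≈ 2.34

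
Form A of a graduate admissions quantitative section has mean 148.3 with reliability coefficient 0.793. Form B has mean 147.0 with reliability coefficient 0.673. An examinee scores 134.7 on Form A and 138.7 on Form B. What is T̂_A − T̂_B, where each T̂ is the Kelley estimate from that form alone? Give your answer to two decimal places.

-3.90

T̂_A = 0.793(134.7) + 0.207(148.3) = 137.5152
T̂_B = 0.673(138.7) + 0.327(147.0) = 141.4141
T̂_A − T̂_B = -3.8989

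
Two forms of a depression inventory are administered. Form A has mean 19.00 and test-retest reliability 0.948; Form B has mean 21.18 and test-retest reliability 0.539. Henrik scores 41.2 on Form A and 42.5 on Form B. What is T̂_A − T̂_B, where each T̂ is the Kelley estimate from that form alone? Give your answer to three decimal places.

7.374

T̂_A = 0.948(41.2) + 0.052(19.00) = 40.04560
T̂_B = 0.539(42.5) + 0.461(21.18) = 32.67148
T̂_A − T̂_B = 7.37412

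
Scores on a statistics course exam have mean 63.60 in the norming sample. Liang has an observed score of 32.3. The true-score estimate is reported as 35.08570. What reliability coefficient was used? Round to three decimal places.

T̂ = ρX + (1 − ρ)μ  ⇒  T̂ − μ = ρ(X − μ)
ρ = (T̂ − μ)/(X − μ) = (35.08570 − 63.60) / (32.3 − 63.60) = -28.51430 / -31.30 = 0.91100

0.911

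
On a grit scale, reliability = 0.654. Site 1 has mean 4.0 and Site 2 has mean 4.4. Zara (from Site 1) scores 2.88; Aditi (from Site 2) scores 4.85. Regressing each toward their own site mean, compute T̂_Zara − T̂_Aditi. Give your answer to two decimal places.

-1.43

T̂_Zara = 0.654(2.88) + 0.346(4.0) = 3.2675
T̂_Aditi = 0.654(4.85) + 0.346(4.4) = 4.6943
Difference = 3.2675 − 4.6943 = -1.4268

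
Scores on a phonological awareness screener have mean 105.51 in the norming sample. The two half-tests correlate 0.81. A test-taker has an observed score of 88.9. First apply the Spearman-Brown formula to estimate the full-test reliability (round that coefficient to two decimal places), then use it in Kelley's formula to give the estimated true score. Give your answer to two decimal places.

Spearman-Brown: ρ = 2r/(1 + r) = 2(0.81)/(1 + 0.81) = 1.620/1.81 = 0.8950 → 0.90
Regress the observed score toward the mean by the unreliability: T̂ = 0.90·88.9 + 0.10·105.51 = 80.010 + 10.5510 = 90.561.

90.56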